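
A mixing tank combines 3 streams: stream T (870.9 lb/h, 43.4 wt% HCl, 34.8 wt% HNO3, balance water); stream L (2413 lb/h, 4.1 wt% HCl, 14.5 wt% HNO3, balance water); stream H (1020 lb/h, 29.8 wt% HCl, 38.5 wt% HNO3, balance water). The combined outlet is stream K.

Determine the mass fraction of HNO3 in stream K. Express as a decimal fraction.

Total flow out = 870.9 + 2413 + 1020 = 4303.9 lb/h.
HNO3 in = 870.9×0.348 + 2413×0.145 + 1020×0.385 = 1045.7 lb/h.
HNO3 mass fraction in K = 1045.7/4303.9 = 0.243.

0.243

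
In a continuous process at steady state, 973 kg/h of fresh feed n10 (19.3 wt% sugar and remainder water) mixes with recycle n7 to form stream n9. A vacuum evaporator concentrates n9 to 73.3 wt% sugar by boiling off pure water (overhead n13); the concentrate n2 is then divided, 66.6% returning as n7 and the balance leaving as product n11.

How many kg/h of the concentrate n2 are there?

767 kg/h

Overall sugar balance (none leaves overhead): sugar in fresh feed = sugar in product, i.e. 973×0.193 = (1−0.666)·n2·0.733.
n2 = 187.79/(0.733×0.334) = 767.04 kg/h.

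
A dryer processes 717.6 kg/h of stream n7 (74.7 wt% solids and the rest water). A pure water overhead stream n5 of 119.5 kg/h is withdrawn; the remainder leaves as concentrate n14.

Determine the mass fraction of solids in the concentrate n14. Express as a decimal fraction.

solids is not removed: 717.6×0.747 = 536.05 kg/h of solids enters n14.
Concentrate = 717.6 − 119.5 = 598.1 kg/h.
Mass fraction = 536.05/598.1 = 0.8963.

0.8963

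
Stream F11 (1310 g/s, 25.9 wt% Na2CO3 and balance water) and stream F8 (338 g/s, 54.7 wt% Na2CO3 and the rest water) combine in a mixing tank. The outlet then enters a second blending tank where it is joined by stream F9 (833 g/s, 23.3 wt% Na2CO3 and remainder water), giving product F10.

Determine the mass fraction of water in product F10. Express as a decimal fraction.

0.710

Overall, product flow = 2481 g/s.
water in = 1310×0.741 + 338×0.453 + 833×0.767 = 1762.7 g/s.
water fraction in F10 = 0.710.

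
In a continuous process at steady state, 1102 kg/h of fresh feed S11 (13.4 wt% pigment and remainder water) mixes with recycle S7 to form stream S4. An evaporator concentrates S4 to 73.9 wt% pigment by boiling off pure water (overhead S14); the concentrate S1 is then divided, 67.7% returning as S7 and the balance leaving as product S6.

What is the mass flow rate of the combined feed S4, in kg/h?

1521 kg/h

Overall pigment balance (none leaves overhead): pigment in fresh feed = pigment in product, i.e. 1102×0.134 = (1−0.677)·S1·0.739.
S1 = 147.67/(0.739×0.323) = 618.64 kg/h.
Recycle S7 = 0.677×618.64 = 418.82 kg/h.
Combined feed S4 = 1102 + 418.82 = 1520.8 kg/h.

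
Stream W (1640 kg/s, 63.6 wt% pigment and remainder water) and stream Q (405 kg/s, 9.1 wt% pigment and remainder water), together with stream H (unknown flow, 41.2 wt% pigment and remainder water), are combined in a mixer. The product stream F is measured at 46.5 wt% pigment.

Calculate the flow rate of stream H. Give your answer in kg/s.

Let H be the unknown flow. Total out = 2045 + H.
pigment balance: 1079.9 + 0.412·H = 0.465·(2045 + H)
(0.412 − 0.465)·H = 0.465×2045 − 1079.9 = -128.97
H = -128.97 / -0.053 = 2433.4 kg/s

2433 kg/s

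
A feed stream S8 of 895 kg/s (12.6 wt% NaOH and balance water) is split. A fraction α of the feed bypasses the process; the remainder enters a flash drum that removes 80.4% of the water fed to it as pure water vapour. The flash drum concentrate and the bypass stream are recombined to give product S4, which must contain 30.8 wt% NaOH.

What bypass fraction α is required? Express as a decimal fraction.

All 895×0.126 = 112.77 kg/s of NaOH reaches S4, so S4 = 112.77/0.308 = 366.14 kg/s and vapour = 528.86 kg/s.
The evaporator receives (1−α)·895 of feed at 0.874 water and removes 0.804 of that water:
0.804×0.874×(1−α)×895 = 528.86
(1−α) = 528.86/628.91 = 0.8409;  α = 0.1591.

0.159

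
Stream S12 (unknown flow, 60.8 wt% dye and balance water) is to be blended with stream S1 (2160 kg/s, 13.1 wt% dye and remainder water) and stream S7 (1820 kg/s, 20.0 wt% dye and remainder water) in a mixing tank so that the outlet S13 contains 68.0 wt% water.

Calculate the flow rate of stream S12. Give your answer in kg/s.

Let S12 be the unknown flow. Total out = 3980 + S12.
water balance: 3333 + 0.392·S12 = 0.680·(3980 + S12)
(0.392 − 0.680)·S12 = 0.680×3980 − 3333 = -626.64
S12 = -626.64 / -0.288 = 2175.8 kg/s

2176 kg/s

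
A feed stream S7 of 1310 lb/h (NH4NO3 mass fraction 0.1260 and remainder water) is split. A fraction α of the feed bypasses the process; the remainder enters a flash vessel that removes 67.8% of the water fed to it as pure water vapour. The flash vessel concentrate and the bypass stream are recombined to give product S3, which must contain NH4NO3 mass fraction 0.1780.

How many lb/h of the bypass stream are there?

All 1310×0.126 = 165.06 lb/h of NH4NO3 reaches S3, so S3 = 165.06/0.178 = 927.3 lb/h and vapour = 382.7 lb/h.
The evaporator receives (1−α)·1310 of feed at 0.874 water and removes 0.678 of that water:
0.678×0.874×(1−α)×1310 = 382.7
(1−α) = 382.7/776.27 = 0.4930;  α = 0.5070.
Bypass flow = 0.5070×1310 = 664.18 lb/h.

664.2 lb/h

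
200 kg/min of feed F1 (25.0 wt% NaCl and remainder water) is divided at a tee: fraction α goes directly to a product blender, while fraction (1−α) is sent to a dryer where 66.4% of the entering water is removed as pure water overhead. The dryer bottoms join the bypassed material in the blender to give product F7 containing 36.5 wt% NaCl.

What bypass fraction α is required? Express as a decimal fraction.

All 200×0.250 = 50 kg/min of NaCl reaches F7, so F7 = 50/0.365 = 136.99 kg/min and vapour = 63.014 kg/min.
The evaporator receives (1−α)·200 of feed at 0.750 water and removes 0.664 of that water:
0.664×0.750×(1−α)×200 = 63.014
(1−α) = 63.014/99.6 = 0.6327;  α = 0.3673.

0.367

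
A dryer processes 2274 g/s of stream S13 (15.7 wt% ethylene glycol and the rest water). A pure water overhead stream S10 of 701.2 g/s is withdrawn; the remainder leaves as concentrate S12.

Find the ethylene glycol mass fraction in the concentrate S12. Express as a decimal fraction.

ethylene glycol is not removed: 2274×0.157 = 357.02 g/s of ethylene glycol enters S12.
Concentrate = 2274 − 701.2 = 1572.8 g/s.
Mass fraction = 357.02/1572.8 = 0.227.

0.227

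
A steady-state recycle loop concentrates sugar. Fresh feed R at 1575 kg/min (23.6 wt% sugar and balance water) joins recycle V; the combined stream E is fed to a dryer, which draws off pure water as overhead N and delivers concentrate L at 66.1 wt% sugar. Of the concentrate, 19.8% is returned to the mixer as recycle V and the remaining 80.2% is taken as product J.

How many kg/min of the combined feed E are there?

1714 kg/min

Overall sugar balance (none leaves overhead): sugar in fresh feed = sugar in product, i.e. 1575×0.236 = (1−0.198)·L·0.661.
L = 371.7/(0.661×0.802) = 701.16 kg/min.
Recycle V = 0.198×701.16 = 138.83 kg/min.
Combined feed E = 1575 + 138.83 = 1713.8 kg/min.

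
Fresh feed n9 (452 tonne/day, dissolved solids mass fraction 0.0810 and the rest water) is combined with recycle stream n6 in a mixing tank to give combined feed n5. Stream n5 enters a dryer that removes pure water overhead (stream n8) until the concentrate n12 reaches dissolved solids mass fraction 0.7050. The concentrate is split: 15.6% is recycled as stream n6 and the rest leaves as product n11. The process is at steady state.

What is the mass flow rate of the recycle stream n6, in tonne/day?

9.599 tonne/day

Overall dissolved solids balance (none leaves overhead): dissolved solids in fresh feed = dissolved solids in product, i.e. 452×0.081 = (1−0.156)·n12·0.705.
n12 = 36.612/(0.705×0.844) = 61.531 tonne/day.
Recycle n6 = 0.156×61.531 = 9.5988 tonne/day.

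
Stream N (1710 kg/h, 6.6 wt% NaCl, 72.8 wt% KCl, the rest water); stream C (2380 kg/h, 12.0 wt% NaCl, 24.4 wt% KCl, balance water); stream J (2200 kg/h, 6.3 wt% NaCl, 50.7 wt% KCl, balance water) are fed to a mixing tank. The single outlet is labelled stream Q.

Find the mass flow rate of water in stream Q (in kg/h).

2812 kg/h

water out = water in = 1710×0.206 + 2380×0.636 + 2200×0.430 = 2811.9 kg/h.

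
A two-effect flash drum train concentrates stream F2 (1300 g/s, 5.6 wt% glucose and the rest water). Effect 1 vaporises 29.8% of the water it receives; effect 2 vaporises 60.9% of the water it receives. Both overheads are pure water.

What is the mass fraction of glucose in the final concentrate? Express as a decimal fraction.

water in feed = 1300×0.944 = 1227.2 g/s.
After stage 1: water left = (1−0.298)×1227.2 = 861.49; stream total = 934.29 g/s.
After stage 2: water left = (1−0.609)×861.49 = 336.84; final concentrate = 409.64 g/s.
glucose fraction = 72.8/409.64 = 0.178.

0.178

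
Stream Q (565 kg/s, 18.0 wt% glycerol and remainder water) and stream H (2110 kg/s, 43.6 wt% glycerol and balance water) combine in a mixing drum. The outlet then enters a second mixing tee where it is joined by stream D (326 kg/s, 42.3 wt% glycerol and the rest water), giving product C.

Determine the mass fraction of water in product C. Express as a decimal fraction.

0.614

Overall, product flow = 3001 kg/s.
water in = 565×0.820 + 2110×0.564 + 326×0.577 = 1841.4 kg/s.
water fraction in C = 0.614.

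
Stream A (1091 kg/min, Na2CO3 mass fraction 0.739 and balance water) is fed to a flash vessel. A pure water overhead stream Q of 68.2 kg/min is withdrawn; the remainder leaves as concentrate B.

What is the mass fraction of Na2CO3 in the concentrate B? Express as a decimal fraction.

Na2CO3 is not removed: 1091×0.739 = 806.25 kg/min of Na2CO3 enters B.
Concentrate = 1091 − 68.2 = 1022.8 kg/min.
Mass fraction = 806.25/1022.8 = 0.788.

0.788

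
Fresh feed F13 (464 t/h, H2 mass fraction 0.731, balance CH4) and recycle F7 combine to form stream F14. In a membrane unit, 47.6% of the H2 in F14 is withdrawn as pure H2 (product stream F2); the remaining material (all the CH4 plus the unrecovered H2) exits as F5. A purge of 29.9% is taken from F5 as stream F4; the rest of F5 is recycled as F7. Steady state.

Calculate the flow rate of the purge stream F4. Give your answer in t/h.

CH4 enters only via F13 and leaves only via the purge: 464×0.269 = 0.299×(CH4 in F5), and the membrane unit passes all CH4, so CH4 in F14 = CH4 in F5 = 417.44 t/h.
H2 in F14: m_A = 464×0.731 + (1−0.299)·(1−0.476)·m_A, so m_A = 339.18/0.6327 = 536.11 t/h.
F5 = (1−0.476)×536.11 + 417.44 = 698.37 t/h.
Purge F4 = 0.299×698.37 = 208.81 t/h.

208.8 t/h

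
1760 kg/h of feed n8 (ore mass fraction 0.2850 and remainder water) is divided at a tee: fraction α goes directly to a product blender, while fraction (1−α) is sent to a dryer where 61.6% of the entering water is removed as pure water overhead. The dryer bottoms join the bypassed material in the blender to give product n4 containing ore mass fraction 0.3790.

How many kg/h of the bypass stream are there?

All 1760×0.285 = 501.6 kg/h of ore reaches n4, so n4 = 501.6/0.379 = 1323.5 kg/h and vapour = 436.52 kg/h.
The evaporator receives (1−α)·1760 of feed at 0.715 water and removes 0.616 of that water:
0.616×0.715×(1−α)×1760 = 436.52
(1−α) = 436.52/775.17 = 0.5631;  α = 0.4369.
Bypass flow = 0.4369×1760 = 768.91 kg/h.

768.9 kg/h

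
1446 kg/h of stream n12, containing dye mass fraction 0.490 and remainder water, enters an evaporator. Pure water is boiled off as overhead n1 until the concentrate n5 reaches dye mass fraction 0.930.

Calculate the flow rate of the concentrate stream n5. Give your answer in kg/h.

761.9 kg/h

dye is conserved: 1446×0.490 = 708.54 kg/h all reports to the concentrate.
Concentrate = 708.54/(target fraction) = 761.87 kg/h.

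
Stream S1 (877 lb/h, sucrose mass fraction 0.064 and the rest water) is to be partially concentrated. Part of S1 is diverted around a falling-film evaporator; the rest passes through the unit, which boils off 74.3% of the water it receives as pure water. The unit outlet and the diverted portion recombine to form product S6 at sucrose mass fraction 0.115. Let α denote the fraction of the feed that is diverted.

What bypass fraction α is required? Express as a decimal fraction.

0.362

All 877×0.064 = 56.128 lb/h of sucrose reaches S6, so S6 = 56.128/0.115 = 488.07 lb/h and vapour = 388.93 lb/h.
The evaporator receives (1−α)·877 of feed at 0.936 water and removes 0.743 of that water:
0.743×0.936×(1−α)×877 = 388.93
(1−α) = 388.93/609.91 = 0.6377;  α = 0.3623.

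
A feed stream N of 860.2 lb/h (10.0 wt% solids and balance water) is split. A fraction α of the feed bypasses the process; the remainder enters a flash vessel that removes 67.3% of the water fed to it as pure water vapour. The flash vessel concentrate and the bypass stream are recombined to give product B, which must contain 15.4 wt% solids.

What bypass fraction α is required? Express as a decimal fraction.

0.421

All 860.2×0.100 = 86.02 lb/h of solids reaches B, so B = 86.02/0.154 = 558.57 lb/h and vapour = 301.63 lb/h.
The evaporator receives (1−α)·860.2 of feed at 0.900 water and removes 0.673 of that water:
0.673×0.900×(1−α)×860.2 = 301.63
(1−α) = 301.63/521.02 = 0.5789;  α = 0.4211.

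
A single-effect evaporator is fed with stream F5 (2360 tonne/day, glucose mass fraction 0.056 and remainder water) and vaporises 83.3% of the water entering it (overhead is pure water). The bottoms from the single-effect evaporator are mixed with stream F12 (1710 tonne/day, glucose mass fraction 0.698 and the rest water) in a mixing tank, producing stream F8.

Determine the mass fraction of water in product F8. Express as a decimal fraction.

Vapour removed = 0.833×0.944×2360 = 1855.8 tonne/day; concentrate = 504.21 tonne/day.
water reaching the mixer = 372.05 (from concentrate) + 1710×0.302 = 888.47 tonne/day.
Product flow = 504.21 + 1710 = 2214.2 tonne/day; water fraction = 0.401.

0.401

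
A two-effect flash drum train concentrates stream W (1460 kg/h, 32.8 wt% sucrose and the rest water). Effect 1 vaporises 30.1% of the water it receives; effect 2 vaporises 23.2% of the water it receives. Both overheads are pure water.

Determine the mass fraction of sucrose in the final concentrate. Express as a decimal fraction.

water in feed = 1460×0.672 = 981.12 kg/h.
After stage 1: water left = (1−0.301)×981.12 = 685.8; stream total = 1164.7 kg/h.
After stage 2: water left = (1−0.232)×685.8 = 526.7; final concentrate = 1005.6 kg/h.
sucrose fraction = 478.88/1005.6 = 0.4762.

0.4762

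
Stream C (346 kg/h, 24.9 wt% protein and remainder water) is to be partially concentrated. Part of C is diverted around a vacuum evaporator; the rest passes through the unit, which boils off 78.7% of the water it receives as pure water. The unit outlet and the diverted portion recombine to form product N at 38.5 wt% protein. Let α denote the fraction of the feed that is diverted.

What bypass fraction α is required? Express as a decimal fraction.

0.402

All 346×0.249 = 86.154 kg/h of protein reaches N, so N = 86.154/0.385 = 223.78 kg/h and vapour = 122.22 kg/h.
The evaporator receives (1−α)·346 of feed at 0.751 water and removes 0.787 of that water:
0.787×0.751×(1−α)×346 = 122.22
(1−α) = 122.22/204.5 = 0.5977;  α = 0.4023.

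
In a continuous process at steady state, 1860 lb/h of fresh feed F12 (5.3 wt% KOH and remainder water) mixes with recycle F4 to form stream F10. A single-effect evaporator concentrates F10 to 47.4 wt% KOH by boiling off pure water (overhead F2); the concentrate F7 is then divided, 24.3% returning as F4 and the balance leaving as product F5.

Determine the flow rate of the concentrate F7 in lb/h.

274.7 lb/h

Overall KOH balance (none leaves overhead): KOH in fresh feed = KOH in product, i.e. 1860×0.053 = (1−0.243)·F7·0.474.
F7 = 98.58/(0.474×0.757) = 274.74 lb/h.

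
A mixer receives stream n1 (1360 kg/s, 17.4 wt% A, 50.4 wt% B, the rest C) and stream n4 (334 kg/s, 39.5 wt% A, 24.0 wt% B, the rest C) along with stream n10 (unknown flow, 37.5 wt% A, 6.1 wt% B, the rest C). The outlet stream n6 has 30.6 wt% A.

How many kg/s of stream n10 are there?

2171 kg/s

Let n10 be the unknown flow. Total out = 1694 + n10.
A balance: 368.57 + 0.375·n10 = 0.306·(1694 + n10)
(0.375 − 0.306)·n10 = 0.306×1694 − 368.57 = 149.79
n10 = 149.79 / 0.069 = 2170.9 kg/s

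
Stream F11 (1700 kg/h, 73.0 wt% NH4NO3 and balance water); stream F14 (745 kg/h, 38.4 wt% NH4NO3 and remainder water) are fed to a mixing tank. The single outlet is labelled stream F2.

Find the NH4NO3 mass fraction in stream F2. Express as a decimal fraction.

Total flow out = 1700 + 745 = 2445 kg/h.
NH4NO3 in = 1700×0.730 + 745×0.384 = 1527.1 kg/h.
NH4NO3 mass fraction in F2 = 1527.1/2445 = 0.6246.

0.6246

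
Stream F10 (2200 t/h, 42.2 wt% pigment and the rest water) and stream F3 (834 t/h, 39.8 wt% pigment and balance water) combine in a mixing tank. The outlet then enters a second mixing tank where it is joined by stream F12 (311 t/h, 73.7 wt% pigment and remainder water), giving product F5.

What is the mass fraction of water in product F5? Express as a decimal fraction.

0.5547

Overall, product flow = 3345 t/h.
water in = 2200×0.578 + 834×0.602 + 311×0.263 = 1855.5 t/h.
water fraction in F5 = 0.5547.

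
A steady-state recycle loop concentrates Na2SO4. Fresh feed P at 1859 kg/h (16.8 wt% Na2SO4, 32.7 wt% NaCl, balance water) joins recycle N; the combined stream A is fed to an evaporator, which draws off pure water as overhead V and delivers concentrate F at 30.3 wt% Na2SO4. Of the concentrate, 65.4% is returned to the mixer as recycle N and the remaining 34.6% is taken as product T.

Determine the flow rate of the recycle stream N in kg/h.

1948 kg/h

Overall Na2SO4 balance (none leaves overhead): Na2SO4 in fresh feed = Na2SO4 in product, i.e. 1859×0.168 = (1−0.654)·F·0.303.
F = 312.31/(0.303×0.346) = 2979 kg/h.
Recycle N = 0.654×2979 = 1948.3 kg/h.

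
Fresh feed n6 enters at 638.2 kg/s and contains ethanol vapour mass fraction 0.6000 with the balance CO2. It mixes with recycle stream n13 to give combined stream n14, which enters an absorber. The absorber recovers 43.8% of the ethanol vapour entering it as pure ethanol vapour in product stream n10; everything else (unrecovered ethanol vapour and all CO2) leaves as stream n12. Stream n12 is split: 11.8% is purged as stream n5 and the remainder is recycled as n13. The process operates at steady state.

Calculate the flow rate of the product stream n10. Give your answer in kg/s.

ethanol vapour in n14: m_A = 638.2×0.600 + (1−0.118)·(1−0.438)·m_A, so m_A = 382.92/0.5043 = 759.29 kg/s.
Product n10 = 0.438×759.29 = 332.57 kg/s.

332.6 kg/s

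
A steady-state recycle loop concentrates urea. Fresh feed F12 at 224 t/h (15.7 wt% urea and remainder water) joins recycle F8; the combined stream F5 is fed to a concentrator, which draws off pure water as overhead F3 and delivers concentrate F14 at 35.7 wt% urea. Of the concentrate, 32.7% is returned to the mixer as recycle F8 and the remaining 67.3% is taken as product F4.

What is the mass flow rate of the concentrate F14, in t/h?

146.4 t/h

Overall urea balance (none leaves overhead): urea in fresh feed = urea in product, i.e. 224×0.157 = (1−0.327)·F14·0.357.
F14 = 35.168/(0.357×0.673) = 146.37 t/h.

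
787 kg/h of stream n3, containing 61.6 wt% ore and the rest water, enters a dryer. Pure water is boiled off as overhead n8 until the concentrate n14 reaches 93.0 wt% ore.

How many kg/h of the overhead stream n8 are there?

265.7 kg/h

ore is conserved: 787×0.616 = 484.79 kg/h all reports to the concentrate.
Concentrate = 484.79/(target fraction) = 521.28 kg/h.
Overhead = 787 − 521.28 = 265.72 kg/h.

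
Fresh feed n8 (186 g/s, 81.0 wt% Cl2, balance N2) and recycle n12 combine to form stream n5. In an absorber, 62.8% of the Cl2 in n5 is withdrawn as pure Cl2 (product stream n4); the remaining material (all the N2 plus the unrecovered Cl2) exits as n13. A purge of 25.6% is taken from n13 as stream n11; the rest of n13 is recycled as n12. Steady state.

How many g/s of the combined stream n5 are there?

346.4 g/s

N2 enters only via n8 and leaves only via the purge: 186×0.190 = 0.256×(N2 in n13), and the absorber passes all N2, so N2 in n5 = N2 in n13 = 138.05 g/s.
Cl2 in n5: m_A = 186×0.810 + (1−0.256)·(1−0.628)·m_A, so m_A = 150.66/0.7232 = 208.31 g/s.
n5 = 208.31 + 138.05 = 346.36 g/s.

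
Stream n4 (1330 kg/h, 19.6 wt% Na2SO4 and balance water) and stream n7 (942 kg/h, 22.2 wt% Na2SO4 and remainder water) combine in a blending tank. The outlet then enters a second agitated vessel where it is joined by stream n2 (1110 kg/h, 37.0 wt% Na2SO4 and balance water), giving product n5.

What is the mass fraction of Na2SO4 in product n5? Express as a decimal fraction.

0.260

Overall, product flow = 3382 kg/h.
Na2SO4 in = 1330×0.196 + 942×0.222 + 1110×0.370 = 880.5 kg/h.
Na2SO4 fraction in n5 = 0.260.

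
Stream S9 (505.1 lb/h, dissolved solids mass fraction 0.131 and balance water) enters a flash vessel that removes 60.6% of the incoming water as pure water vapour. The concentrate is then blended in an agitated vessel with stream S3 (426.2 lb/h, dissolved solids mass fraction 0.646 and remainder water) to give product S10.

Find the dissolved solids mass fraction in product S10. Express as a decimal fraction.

Vapour removed = 0.606×0.869×505.1 = 265.99 lb/h; concentrate = 239.11 lb/h.
dissolved solids reaching the mixer = 66.168 (from concentrate) + 426.2×0.646 = 341.49 lb/h.
Product flow = 239.11 + 426.2 = 665.31 lb/h; dissolved solids fraction = 0.513.

0.513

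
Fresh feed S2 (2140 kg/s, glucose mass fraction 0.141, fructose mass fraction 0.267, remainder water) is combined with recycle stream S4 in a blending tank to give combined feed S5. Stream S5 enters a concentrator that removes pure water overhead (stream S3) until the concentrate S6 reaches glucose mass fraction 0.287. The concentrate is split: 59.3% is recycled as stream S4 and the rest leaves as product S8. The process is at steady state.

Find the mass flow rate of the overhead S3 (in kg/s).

Overall glucose balance (none leaves overhead): glucose in fresh feed = glucose in product, i.e. 2140×0.141 = (1−0.593)·S6·0.287.
S6 = 301.74/(0.287×0.407) = 2583.2 kg/s.
Recycle S4 = 0.593×2583.2 = 1531.8 kg/s.
Combined feed S5 = 2140 + 1531.8 = 3671.8 kg/s.
Overhead S3 = S5 − S6 = 3671.8 − 2583.2 = 1088.6 kg/s.

1089 kg/s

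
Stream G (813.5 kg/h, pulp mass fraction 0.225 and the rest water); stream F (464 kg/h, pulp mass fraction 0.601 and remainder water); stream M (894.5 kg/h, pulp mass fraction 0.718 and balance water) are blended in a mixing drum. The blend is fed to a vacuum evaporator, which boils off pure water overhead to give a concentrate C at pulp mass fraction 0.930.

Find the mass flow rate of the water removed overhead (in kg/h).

984.7 kg/h

pulp entering = 813.5×0.225 + 464×0.601 + 894.5×0.718 = 1104.2 kg/h.
All pulp reports to C, so C = 1104.2/0.930 = 1187.3 kg/h.
Total feed = 2172 kg/h; overhead = 2172 − 1187.3 = 984.74 kg/h.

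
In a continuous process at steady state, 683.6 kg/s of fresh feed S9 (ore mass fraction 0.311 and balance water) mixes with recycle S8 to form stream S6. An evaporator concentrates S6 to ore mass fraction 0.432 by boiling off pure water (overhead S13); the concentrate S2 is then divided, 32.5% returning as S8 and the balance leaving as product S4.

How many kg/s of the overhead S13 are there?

Overall ore balance (none leaves overhead): ore in fresh feed = ore in product, i.e. 683.6×0.311 = (1−0.325)·S2·0.432.
S2 = 212.6/(0.432×0.675) = 729.08 kg/s.
Recycle S8 = 0.325×729.08 = 236.95 kg/s.
Combined feed S6 = 683.6 + 236.95 = 920.55 kg/s.
Overhead S13 = S6 − S2 = 920.55 − 729.08 = 191.47 kg/s.

191.5 kg/s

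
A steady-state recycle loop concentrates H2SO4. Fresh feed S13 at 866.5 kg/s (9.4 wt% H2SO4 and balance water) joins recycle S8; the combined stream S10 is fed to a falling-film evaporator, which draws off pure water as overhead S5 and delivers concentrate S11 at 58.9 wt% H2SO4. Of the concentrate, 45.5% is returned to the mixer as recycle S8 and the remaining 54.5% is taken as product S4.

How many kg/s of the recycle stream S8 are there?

Overall H2SO4 balance (none leaves overhead): H2SO4 in fresh feed = H2SO4 in product, i.e. 866.5×0.094 = (1−0.455)·S11·0.589.
S11 = 81.451/(0.589×0.545) = 253.74 kg/s.
Recycle S8 = 0.455×253.74 = 115.45 kg/s.

115.5 kg/s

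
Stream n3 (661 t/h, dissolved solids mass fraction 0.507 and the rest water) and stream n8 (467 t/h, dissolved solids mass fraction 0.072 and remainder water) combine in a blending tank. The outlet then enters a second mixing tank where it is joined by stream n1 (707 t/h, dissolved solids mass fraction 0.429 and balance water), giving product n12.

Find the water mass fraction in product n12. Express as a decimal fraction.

0.634

Overall, product flow = 1835 t/h.
water in = 661×0.493 + 467×0.928 + 707×0.571 = 1162.9 t/h.
water fraction in n12 = 0.634.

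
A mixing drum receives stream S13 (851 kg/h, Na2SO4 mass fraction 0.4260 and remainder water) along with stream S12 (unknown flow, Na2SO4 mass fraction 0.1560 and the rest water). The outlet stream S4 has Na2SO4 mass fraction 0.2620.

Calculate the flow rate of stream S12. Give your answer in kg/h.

1317 kg/h

Let S12 be the unknown flow. Total out = 851 + S12.
Na2SO4 balance: 362.53 + 0.156·S12 = 0.262·(851 + S12)
(0.156 − 0.262)·S12 = 0.262×851 − 362.53 = -139.56
S12 = -139.56 / -0.106 = 1316.6 kg/h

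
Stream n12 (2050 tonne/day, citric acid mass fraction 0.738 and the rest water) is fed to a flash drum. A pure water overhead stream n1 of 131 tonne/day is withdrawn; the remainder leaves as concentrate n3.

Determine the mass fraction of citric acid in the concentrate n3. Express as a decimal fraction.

citric acid is not removed: 2050×0.738 = 1512.9 tonne/day of citric acid enters n3.
Concentrate = 2050 − 131 = 1919 tonne/day.
Mass fraction = 1512.9/1919 = 0.788.

0.788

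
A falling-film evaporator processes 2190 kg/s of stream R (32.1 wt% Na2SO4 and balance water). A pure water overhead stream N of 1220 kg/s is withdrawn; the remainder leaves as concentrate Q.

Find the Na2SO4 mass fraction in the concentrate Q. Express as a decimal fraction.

0.725

Na2SO4 is not removed: 2190×0.321 = 702.99 kg/s of Na2SO4 enters Q.
Concentrate = 2190 − 1220 = 970 kg/s.
Mass fraction = 702.99/970 = 0.725.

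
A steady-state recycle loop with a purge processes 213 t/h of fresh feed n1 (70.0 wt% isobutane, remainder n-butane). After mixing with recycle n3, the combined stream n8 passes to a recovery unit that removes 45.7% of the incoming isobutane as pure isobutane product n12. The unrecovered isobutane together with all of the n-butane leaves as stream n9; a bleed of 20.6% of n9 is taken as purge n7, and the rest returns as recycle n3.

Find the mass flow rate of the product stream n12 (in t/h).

119.8 t/h

isobutane in n8: m_A = 213×0.700 + (1−0.206)·(1−0.457)·m_A, so m_A = 149.1/0.5689 = 262.1 t/h.
Product n12 = 0.457×262.1 = 119.78 t/h.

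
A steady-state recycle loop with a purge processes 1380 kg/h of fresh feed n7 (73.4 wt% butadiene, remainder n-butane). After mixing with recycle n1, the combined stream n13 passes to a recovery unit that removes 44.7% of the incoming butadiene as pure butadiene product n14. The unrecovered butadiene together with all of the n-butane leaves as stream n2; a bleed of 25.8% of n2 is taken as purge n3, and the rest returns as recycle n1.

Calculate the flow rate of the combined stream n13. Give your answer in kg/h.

3141 kg/h

n-butane enters only via n7 and leaves only via the purge: 1380×0.266 = 0.258×(n-butane in n2), and the recovery unit passes all n-butane, so n-butane in n13 = n-butane in n2 = 1422.8 kg/h.
butadiene in n13: m_A = 1380×0.734 + (1−0.258)·(1−0.447)·m_A, so m_A = 1012.9/0.5897 = 1717.8 kg/h.
n13 = 1717.8 + 1422.8 = 3140.6 kg/h.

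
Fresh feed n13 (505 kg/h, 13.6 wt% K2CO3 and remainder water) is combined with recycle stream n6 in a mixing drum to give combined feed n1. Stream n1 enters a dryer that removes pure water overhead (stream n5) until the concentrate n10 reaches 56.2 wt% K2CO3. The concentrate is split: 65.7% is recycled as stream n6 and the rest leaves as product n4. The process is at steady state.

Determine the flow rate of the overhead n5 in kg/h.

382.8 kg/h

Overall K2CO3 balance (none leaves overhead): K2CO3 in fresh feed = K2CO3 in product, i.e. 505×0.136 = (1−0.657)·n10·0.562.
n10 = 68.68/(0.562×0.343) = 356.29 kg/h.
Recycle n6 = 0.657×356.29 = 234.08 kg/h.
Combined feed n1 = 505 + 234.08 = 739.08 kg/h.
Overhead n5 = n1 − n10 = 739.08 − 356.29 = 382.79 kg/h.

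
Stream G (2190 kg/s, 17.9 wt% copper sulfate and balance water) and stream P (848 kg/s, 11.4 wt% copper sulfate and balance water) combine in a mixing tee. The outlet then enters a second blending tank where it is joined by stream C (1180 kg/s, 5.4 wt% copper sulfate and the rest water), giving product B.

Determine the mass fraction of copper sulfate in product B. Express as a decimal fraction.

Overall, product flow = 4218 kg/s.
copper sulfate in = 2190×0.179 + 848×0.114 + 1180×0.054 = 552.4 kg/s.
copper sulfate fraction in B = 0.1310.

0.1310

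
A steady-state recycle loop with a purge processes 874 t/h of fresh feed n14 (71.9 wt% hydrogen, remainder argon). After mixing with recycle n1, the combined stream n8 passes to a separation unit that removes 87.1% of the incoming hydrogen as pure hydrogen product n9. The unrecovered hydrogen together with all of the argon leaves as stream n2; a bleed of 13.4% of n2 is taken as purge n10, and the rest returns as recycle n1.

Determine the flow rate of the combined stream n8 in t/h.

2540 t/h

argon enters only via n14 and leaves only via the purge: 874×0.281 = 0.134×(argon in n2), and the separation unit passes all argon, so argon in n8 = argon in n2 = 1832.8 t/h.
hydrogen in n8: m_A = 874×0.719 + (1−0.134)·(1−0.871)·m_A, so m_A = 628.41/0.8883 = 707.44 t/h.
n8 = 707.44 + 1832.8 = 2540.2 t/h.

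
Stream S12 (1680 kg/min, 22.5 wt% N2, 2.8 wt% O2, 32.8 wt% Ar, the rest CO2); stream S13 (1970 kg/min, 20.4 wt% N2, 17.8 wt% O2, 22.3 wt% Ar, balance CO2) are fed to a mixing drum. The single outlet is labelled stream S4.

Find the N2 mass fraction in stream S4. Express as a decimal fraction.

Total flow out = 1680 + 1970 = 3650 kg/min.
N2 in = 1680×0.225 + 1970×0.204 = 779.88 kg/min.
N2 mass fraction in S4 = 779.88/3650 = 0.2137.

0.2137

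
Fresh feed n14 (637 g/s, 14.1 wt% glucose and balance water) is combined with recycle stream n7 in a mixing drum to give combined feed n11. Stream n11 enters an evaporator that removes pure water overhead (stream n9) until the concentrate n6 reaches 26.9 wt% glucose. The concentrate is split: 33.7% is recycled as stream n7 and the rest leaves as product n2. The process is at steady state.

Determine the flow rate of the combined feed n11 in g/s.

Overall glucose balance (none leaves overhead): glucose in fresh feed = glucose in product, i.e. 637×0.141 = (1−0.337)·n6·0.269.
n6 = 89.817/(0.269×0.663) = 503.61 g/s.
Recycle n7 = 0.337×503.61 = 169.72 g/s.
Combined feed n11 = 637 + 169.72 = 806.72 g/s.

806.7 g/s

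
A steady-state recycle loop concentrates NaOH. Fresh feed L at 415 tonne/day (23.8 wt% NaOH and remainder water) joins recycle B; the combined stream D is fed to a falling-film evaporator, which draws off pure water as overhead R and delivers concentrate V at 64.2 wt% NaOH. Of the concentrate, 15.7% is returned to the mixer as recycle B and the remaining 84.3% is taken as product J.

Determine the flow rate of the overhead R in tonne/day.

Overall NaOH balance (none leaves overhead): NaOH in fresh feed = NaOH in product, i.e. 415×0.238 = (1−0.157)·V·0.642.
V = 98.77/(0.642×0.843) = 182.5 tonne/day.
Recycle B = 0.157×182.5 = 28.652 tonne/day.
Combined feed D = 415 + 28.652 = 443.65 tonne/day.
Overhead R = D − V = 443.65 − 182.5 = 261.15 tonne/day.

261.2 tonne/day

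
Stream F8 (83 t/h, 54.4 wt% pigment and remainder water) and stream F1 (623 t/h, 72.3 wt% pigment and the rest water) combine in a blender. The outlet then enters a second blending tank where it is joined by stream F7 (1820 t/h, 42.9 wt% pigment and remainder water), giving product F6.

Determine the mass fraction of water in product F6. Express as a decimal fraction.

0.495

Overall, product flow = 2526 t/h.
water in = 83×0.456 + 623×0.277 + 1820×0.571 = 1249.6 t/h.
water fraction in F6 = 0.495.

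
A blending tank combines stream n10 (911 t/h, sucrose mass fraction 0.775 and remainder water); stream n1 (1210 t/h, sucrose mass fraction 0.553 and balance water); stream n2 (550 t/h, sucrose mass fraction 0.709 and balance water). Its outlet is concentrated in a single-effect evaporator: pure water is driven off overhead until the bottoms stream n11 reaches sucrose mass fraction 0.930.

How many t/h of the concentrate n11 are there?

sucrose entering = 911×0.775 + 1210×0.553 + 550×0.709 = 1765.1 t/h.
All sucrose reports to n11, so n11 = 1765.1/0.930 = 1898 t/h.

1898 t/h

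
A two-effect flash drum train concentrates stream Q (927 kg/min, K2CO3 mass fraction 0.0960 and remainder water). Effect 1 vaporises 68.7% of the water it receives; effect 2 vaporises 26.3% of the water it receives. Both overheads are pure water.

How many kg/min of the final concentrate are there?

water in feed = 927×0.904 = 838.01 kg/min.
After stage 1: water left = (1−0.687)×838.01 = 262.3; stream total = 351.29 kg/min.
After stage 2: water left = (1−0.263)×262.3 = 193.31; final concentrate = 282.3 kg/min.

282.3 kg/min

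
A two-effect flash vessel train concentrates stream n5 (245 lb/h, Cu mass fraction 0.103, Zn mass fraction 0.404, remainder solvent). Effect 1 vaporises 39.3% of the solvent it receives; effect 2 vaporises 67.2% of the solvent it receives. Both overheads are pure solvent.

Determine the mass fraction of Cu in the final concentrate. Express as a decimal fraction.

0.170

solvent in feed = 245×0.493 = 120.78 lb/h.
After stage 1: solvent left = (1−0.393)×120.78 = 73.316; stream total = 197.53 lb/h.
After stage 2: solvent left = (1−0.672)×73.316 = 24.048; final concentrate = 148.26 lb/h.
Cu fraction = 25.235/148.26 = 0.170.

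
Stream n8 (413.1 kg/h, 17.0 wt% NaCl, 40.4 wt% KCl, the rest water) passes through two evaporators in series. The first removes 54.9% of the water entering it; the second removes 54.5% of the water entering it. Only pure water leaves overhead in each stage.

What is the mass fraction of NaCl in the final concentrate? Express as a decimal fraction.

water in feed = 413.1×0.426 = 175.98 kg/h.
After stage 1: water left = (1−0.549)×175.98 = 79.367; stream total = 316.49 kg/h.
After stage 2: water left = (1−0.545)×79.367 = 36.112; final concentrate = 273.23 kg/h.
NaCl fraction = 70.227/273.23 = 0.257.

0.257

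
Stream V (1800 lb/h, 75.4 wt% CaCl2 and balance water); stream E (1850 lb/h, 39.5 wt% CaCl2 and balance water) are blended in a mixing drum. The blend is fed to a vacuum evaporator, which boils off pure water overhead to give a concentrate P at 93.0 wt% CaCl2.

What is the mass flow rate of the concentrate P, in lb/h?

2245 lb/h

CaCl2 entering = 1800×0.754 + 1850×0.395 = 2087.9 lb/h.
All CaCl2 reports to P, so P = 2087.9/0.930 = 2245.1 lb/h.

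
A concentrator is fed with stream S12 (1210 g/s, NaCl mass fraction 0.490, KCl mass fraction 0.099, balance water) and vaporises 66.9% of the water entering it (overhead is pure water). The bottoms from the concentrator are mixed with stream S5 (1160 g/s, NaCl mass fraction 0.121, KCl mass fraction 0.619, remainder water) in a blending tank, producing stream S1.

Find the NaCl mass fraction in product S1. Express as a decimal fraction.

Vapour removed = 0.669×0.411×1210 = 332.7 g/s; concentrate = 877.3 g/s.
NaCl reaching the mixer = 592.9 (from concentrate) + 1160×0.121 = 733.26 g/s.
Product flow = 877.3 + 1160 = 2037.3 g/s; NaCl fraction = 0.360.

0.360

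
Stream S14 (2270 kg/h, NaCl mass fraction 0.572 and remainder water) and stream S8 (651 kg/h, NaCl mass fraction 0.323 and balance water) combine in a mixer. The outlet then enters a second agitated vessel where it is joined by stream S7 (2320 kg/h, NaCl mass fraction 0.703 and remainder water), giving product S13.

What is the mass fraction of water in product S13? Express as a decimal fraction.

Overall, product flow = 5241 kg/h.
water in = 2270×0.428 + 651×0.677 + 2320×0.297 = 2101.3 kg/h.
water fraction in S13 = 0.401.

0.401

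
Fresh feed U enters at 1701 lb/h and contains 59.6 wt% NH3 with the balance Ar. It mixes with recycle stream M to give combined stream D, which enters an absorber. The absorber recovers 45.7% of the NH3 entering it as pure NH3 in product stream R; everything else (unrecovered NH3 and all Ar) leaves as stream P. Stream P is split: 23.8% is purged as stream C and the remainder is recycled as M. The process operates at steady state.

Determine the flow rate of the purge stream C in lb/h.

910.7 lb/h

Ar enters only via U and leaves only via the purge: 1701×0.404 = 0.238×(Ar in P), and the absorber passes all Ar, so Ar in D = Ar in P = 2887.4 lb/h.
NH3 in D: m_A = 1701×0.596 + (1−0.238)·(1−0.457)·m_A, so m_A = 1013.8/0.5862 = 1729.3 lb/h.
P = (1−0.457)×1729.3 + 2887.4 = 3826.4 lb/h.
Purge C = 0.238×3826.4 = 910.69 lb/h.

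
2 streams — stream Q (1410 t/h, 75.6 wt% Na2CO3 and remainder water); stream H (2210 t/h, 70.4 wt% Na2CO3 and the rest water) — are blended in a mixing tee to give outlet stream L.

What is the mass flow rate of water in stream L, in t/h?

998.2 t/h

water out = water in = 1410×0.244 + 2210×0.296 = 998.2 t/h.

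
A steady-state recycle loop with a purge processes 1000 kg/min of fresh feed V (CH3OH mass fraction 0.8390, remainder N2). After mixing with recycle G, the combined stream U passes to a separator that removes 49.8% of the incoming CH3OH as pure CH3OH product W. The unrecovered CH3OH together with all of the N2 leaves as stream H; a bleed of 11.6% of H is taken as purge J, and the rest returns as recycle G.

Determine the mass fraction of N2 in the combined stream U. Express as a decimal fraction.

N2 enters only via V and leaves only via the purge: 1000×0.161 = 0.116×(N2 in H), and the separator passes all N2, so N2 in U = N2 in H = 1387.9 kg/min.
CH3OH in U: m_A = 1000×0.839 + (1−0.116)·(1−0.498)·m_A, so m_A = 839/0.5562 = 1508.4 kg/min.
U = 1508.4 + 1387.9 = 2896.3 kg/min.
N2 fraction in U = 1387.9/2896.3 = 0.4792.

0.4792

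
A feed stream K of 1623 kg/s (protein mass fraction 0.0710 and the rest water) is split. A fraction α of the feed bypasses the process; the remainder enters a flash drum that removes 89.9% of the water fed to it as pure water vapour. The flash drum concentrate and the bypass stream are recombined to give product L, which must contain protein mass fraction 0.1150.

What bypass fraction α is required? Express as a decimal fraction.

0.542

All 1623×0.071 = 115.23 kg/s of protein reaches L, so L = 115.23/0.115 = 1002 kg/s and vapour = 620.97 kg/s.
The evaporator receives (1−α)·1623 of feed at 0.929 water and removes 0.899 of that water:
0.899×0.929×(1−α)×1623 = 620.97
(1−α) = 620.97/1355.5 = 0.4581;  α = 0.5419.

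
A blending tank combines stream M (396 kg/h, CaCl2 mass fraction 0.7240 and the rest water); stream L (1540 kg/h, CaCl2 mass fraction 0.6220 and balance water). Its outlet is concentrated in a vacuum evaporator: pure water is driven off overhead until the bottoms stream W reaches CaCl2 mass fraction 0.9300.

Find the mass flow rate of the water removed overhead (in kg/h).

CaCl2 entering = 396×0.724 + 1540×0.622 = 1244.6 kg/h.
All CaCl2 reports to W, so W = 1244.6/0.930 = 1338.3 kg/h.
Total feed = 1936 kg/h; overhead = 1936 − 1338.3 = 597.74 kg/h.

597.7 kg/h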